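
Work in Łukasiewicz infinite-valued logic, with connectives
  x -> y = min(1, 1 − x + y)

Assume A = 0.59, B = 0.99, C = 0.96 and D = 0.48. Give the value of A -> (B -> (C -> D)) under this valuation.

C -> D = min(1, 1 − 0.96 + 0.48) = min(1, 0.52) = 0.52
B -> (C -> D) = min(1, 1 − 0.99 + 0.52) = min(1, 0.53) = 0.53
A -> (B -> (C -> D)) = min(1, 1 − 0.59 + 0.53) = min(1, 0.94) = 0.94

0.94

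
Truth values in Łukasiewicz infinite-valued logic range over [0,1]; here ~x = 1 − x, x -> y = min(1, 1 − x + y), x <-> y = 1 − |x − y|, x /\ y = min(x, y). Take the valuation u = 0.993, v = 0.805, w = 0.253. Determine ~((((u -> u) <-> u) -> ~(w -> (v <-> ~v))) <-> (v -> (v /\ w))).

0.441

u -> u = min(1, 1 − 0.993 + 0.993) = min(1, 1.000) = 1.000
(u -> u) <-> u = 1 − |1.000 − 0.993| = 1 − 0.007 = 0.993
~v = 1 − 0.805 = 0.195
v <-> ~v = 1 − |0.805 − 0.195| = 1 − 0.610 = 0.390
w -> (v <-> ~v) = min(1, 1 − 0.253 + 0.390) = min(1, 1.137) = 1.000
~(w -> (v <-> ~v)) = 1 − 1.000 = 0.000
((u -> u) <-> u) -> ~(w -> (v <-> ~v)) = min(1, 1 − 0.993 + 0.000) = min(1, 0.007) = 0.007
v /\ w = min(0.805, 0.253) = 0.253
v -> (v /\ w) = min(1, 1 − 0.805 + 0.253) = min(1, 0.448) = 0.448
(((u -> u) <-> u) -> ~(w -> (v <-> ~v))) <-> (v -> (v /\ w)) = 1 − |0.007 − 0.448| = 1 − 0.441 = 0.559
~((((u -> u) <-> u) -> ~(w -> (v <-> ~v))) <-> (v -> (v /\ w))) = 1 − 0.559 = 0.441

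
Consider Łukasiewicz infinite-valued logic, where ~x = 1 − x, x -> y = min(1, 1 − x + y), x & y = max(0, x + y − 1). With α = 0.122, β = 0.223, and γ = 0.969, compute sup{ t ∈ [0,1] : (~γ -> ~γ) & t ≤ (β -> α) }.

~γ = 1 − 0.969 = 0.031
~γ -> ~γ = min(1, 1 − 0.031 + 0.031) = min(1, 1.000) = 1.000
So the left factor is ~γ -> ~γ = 1.000.
β -> α = min(1, 1 − 0.223 + 0.122) = min(1, 0.899) = 0.899
So the right-hand bound is β -> α = 0.899.
The residuum of the Łukasiewicz t-norm gives the supremum: min(1, 1 − 1.000 + 0.899).
1 − 1.000 + 0.899 = 0.899, so t = min(1, 0.899) = 0.899.
Check: 1.000 & 0.899 = max(0, 0.899) = 0.899 ≤ 0.899.

0.899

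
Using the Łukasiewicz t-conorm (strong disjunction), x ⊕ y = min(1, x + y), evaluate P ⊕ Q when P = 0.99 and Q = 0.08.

1.00

P ⊕ Q = min(1, 0.99 + 0.08) = min(1, 1.07) = 1.00
For comparison, the Gödel t-conorm max(x, y) would give 0.99.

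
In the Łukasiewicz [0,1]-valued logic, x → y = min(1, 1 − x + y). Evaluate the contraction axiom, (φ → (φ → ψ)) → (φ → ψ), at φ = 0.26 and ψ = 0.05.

0.79

φ → ψ = min(1, 1 − 0.26 + 0.05) = min(1, 0.79) = 0.79
φ → (φ → ψ) = min(1, 1 − 0.26 + 0.79) = min(1, 1.53) = 1.00
(φ → (φ → ψ)) → (φ → ψ) = min(1, 1 − 1.00 + 0.79) = min(1, 0.79) = 0.79
(The value 0.79 < 1 shows this instance is not satisfied; fails in Ł∞ (the t-norm is not idempotent).)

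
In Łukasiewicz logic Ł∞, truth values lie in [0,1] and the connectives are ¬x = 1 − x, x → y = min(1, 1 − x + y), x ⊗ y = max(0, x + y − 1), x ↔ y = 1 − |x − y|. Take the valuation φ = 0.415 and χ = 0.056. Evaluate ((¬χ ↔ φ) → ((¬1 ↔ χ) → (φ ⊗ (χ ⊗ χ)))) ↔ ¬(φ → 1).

¬χ = 1 − 0.056 = 0.944
¬χ ↔ φ = 1 − |0.944 − 0.415| = 1 − 0.529 = 0.471
¬1 = 1 − 1.000 = 0.000
¬1 ↔ χ = 1 − |0.000 − 0.056| = 1 − 0.056 = 0.944
χ ⊗ χ = max(0, 0.056 + 0.056 − 1) = max(0, -0.888) = 0.000
φ ⊗ (χ ⊗ χ) = max(0, 0.415 + 0.000 − 1) = max(0, -0.585) = 0.000
(¬1 ↔ χ) → (φ ⊗ (χ ⊗ χ)) = min(1, 1 − 0.944 + 0.000) = min(1, 0.056) = 0.056
(¬χ ↔ φ) → ((¬1 ↔ χ) → (φ ⊗ (χ ⊗ χ))) = min(1, 1 − 0.471 + 0.056) = min(1, 0.585) = 0.585
φ → 1 = min(1, 1 − 0.415 + 1.000) = min(1, 1.585) = 1.000
¬(φ → 1) = 1 − 1.000 = 0.000
((¬χ ↔ φ) → ((¬1 ↔ χ) → (φ ⊗ (χ ⊗ χ)))) ↔ ¬(φ → 1) = 1 − |0.585 − 0.000| = 1 − 0.585 = 0.415

0.415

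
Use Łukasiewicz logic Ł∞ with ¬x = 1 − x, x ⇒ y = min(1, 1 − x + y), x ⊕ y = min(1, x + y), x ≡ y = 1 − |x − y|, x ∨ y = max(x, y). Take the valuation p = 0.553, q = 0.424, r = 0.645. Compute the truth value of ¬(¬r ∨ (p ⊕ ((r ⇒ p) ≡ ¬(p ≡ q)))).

¬r = 1 − 0.645 = 0.355
r ⇒ p = min(1, 1 − 0.645 + 0.553) = min(1, 0.908) = 0.908
p ≡ q = 1 − |0.553 − 0.424| = 1 − 0.129 = 0.871
¬(p ≡ q) = 1 − 0.871 = 0.129
(r ⇒ p) ≡ ¬(p ≡ q) = 1 − |0.908 − 0.129| = 1 − 0.779 = 0.221
p ⊕ ((r ⇒ p) ≡ ¬(p ≡ q)) = min(1, 0.553 + 0.221) = min(1, 0.774) = 0.774
¬r ∨ (p ⊕ ((r ⇒ p) ≡ ¬(p ≡ q))) = max(0.355, 0.774) = 0.774
¬(¬r ∨ (p ⊕ ((r ⇒ p) ≡ ¬(p ≡ q)))) = 1 − 0.774 = 0.226

0.226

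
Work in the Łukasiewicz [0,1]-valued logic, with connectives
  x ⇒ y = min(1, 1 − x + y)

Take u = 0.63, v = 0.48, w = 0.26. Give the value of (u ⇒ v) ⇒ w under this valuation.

0.41

u ⇒ v = min(1, 1 − 0.63 + 0.48) = min(1, 0.85) = 0.85
(u ⇒ v) ⇒ w = min(1, 1 − 0.85 + 0.26) = min(1, 0.41) = 0.41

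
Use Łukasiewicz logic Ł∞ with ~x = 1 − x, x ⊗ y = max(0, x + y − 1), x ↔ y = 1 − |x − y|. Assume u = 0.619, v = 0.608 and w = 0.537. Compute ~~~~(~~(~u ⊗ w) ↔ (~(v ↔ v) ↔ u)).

0.619

~u = 1 − 0.619 = 0.381
~u ⊗ w = max(0, 0.381 + 0.537 − 1) = max(0, -0.082) = 0.000
~(~u ⊗ w) = 1 − 0.000 = 1.000
~~(~u ⊗ w) = 1 − 1.000 = 0.000
v ↔ v = 1 − |0.608 − 0.608| = 1 − 0.000 = 1.000
~(v ↔ v) = 1 − 1.000 = 0.000
~(v ↔ v) ↔ u = 1 − |0.000 − 0.619| = 1 − 0.619 = 0.381
~~(~u ⊗ w) ↔ (~(v ↔ v) ↔ u) = 1 − |0.000 − 0.381| = 1 − 0.381 = 0.619
~(~~(~u ⊗ w) ↔ (~(v ↔ v) ↔ u)) = 1 − 0.619 = 0.381
~~(~~(~u ⊗ w) ↔ (~(v ↔ v) ↔ u)) = 1 − 0.381 = 0.619
~~~(~~(~u ⊗ w) ↔ (~(v ↔ v) ↔ u)) = 1 − 0.619 = 0.381
~~~~(~~(~u ⊗ w) ↔ (~(v ↔ v) ↔ u)) = 1 − 0.381 = 0.619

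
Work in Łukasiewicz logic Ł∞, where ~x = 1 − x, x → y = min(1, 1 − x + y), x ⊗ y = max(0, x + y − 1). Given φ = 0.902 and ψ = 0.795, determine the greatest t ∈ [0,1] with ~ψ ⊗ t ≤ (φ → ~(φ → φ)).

0.893

~ψ = 1 − 0.795 = 0.205
So the left factor is ~ψ = 0.205.
φ → φ = min(1, 1 − 0.902 + 0.902) = min(1, 1.000) = 1.000
~(φ → φ) = 1 − 1.000 = 0.000
φ → ~(φ → φ) = min(1, 1 − 0.902 + 0.000) = min(1, 0.098) = 0.098
So the right-hand bound is φ → ~(φ → φ) = 0.098.
The residuum of the Łukasiewicz t-norm gives the supremum: min(1, 1 − 0.205 + 0.098).
1 − 0.205 + 0.098 = 0.893, so t = min(1, 0.893) = 0.893.
Check: 0.205 ⊗ 0.893 = max(0, 0.098) = 0.098 ≤ 0.098.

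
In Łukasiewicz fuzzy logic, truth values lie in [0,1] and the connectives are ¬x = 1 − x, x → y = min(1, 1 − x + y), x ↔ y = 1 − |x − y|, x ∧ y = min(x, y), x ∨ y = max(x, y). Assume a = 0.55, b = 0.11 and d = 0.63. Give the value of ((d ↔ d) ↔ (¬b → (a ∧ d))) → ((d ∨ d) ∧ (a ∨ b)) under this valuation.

0.89

d ↔ d = 1 − |0.63 − 0.63| = 1 − 0.00 = 1.00
¬b = 1 − 0.11 = 0.89
a ∧ d = min(0.55, 0.63) = 0.55
¬b → (a ∧ d) = min(1, 1 − 0.89 + 0.55) = min(1, 0.66) = 0.66
(d ↔ d) ↔ (¬b → (a ∧ d)) = 1 − |1.00 − 0.66| = 1 − 0.34 = 0.66
d ∨ d = max(0.63, 0.63) = 0.63
a ∨ b = max(0.55, 0.11) = 0.55
(d ∨ d) ∧ (a ∨ b) = min(0.63, 0.55) = 0.55
((d ↔ d) ↔ (¬b → (a ∧ d))) → ((d ∨ d) ∧ (a ∨ b)) = min(1, 1 − 0.66 + 0.55) = min(1, 0.89) = 0.89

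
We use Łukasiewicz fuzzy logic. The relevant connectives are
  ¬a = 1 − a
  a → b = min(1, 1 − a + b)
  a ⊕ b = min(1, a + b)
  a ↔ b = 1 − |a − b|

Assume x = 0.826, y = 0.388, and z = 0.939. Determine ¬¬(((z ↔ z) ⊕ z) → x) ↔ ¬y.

0.786

z ↔ z = 1 − |0.939 − 0.939| = 1 − 0.000 = 1.000
(z ↔ z) ⊕ z = min(1, 1.000 + 0.939) = min(1, 1.939) = 1.000
((z ↔ z) ⊕ z) → x = min(1, 1 − 1.000 + 0.826) = min(1, 0.826) = 0.826
¬(((z ↔ z) ⊕ z) → x) = 1 − 0.826 = 0.174
¬¬(((z ↔ z) ⊕ z) → x) = 1 − 0.174 = 0.826
¬y = 1 − 0.388 = 0.612
¬¬(((z ↔ z) ⊕ z) → x) ↔ ¬y = 1 − |0.826 − 0.612| = 1 − 0.214 = 0.786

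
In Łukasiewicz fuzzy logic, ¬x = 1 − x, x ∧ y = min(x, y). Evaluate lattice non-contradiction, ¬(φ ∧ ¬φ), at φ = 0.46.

0.54

¬φ = 1 − 0.46 = 0.54
φ ∧ ¬φ = min(0.46, 0.54) = 0.46
¬(φ ∧ ¬φ) = 1 − 0.46 = 0.54
(The value 0.54 < 1 shows this instance is not satisfied; not a Ł∞-tautology — its value is 1 − min(a, 1−a).)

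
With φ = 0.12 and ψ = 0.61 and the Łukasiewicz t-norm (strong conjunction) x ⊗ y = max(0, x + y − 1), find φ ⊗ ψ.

0.00

φ ⊗ ψ = max(0, 0.12 + 0.61 − 1) = max(0, -0.27) = 0.00
For comparison, the Gödel (minimum) t-norm min(x, y) would give 0.12.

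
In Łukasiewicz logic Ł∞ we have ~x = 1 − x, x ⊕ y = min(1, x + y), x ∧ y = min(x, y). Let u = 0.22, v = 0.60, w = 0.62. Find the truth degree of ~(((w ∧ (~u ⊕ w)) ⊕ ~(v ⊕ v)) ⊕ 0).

0.38

~u = 1 − 0.22 = 0.78
~u ⊕ w = min(1, 0.78 + 0.62) = min(1, 1.40) = 1.00
w ∧ (~u ⊕ w) = min(0.62, 1.00) = 0.62
v ⊕ v = min(1, 0.60 + 0.60) = min(1, 1.20) = 1.00
~(v ⊕ v) = 1 − 1.00 = 0.00
(w ∧ (~u ⊕ w)) ⊕ ~(v ⊕ v) = min(1, 0.62 + 0.00) = min(1, 0.62) = 0.62
((w ∧ (~u ⊕ w)) ⊕ ~(v ⊕ v)) ⊕ 0 = min(1, 0.62 + 0.00) = min(1, 0.62) = 0.62
~(((w ∧ (~u ⊕ w)) ⊕ ~(v ⊕ v)) ⊕ 0) = 1 − 0.62 = 0.38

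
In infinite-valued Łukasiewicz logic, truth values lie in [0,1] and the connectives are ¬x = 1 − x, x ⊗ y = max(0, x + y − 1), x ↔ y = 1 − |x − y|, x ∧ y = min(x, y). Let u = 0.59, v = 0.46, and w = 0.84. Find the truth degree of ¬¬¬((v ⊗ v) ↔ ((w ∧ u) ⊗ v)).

v ⊗ v = max(0, 0.46 + 0.46 − 1) = max(0, -0.08) = 0.00
w ∧ u = min(0.84, 0.59) = 0.59
(w ∧ u) ⊗ v = max(0, 0.59 + 0.46 − 1) = max(0, 0.05) = 0.05
(v ⊗ v) ↔ ((w ∧ u) ⊗ v) = 1 − |0.00 − 0.05| = 1 − 0.05 = 0.95
¬((v ⊗ v) ↔ ((w ∧ u) ⊗ v)) = 1 − 0.95 = 0.05
¬¬((v ⊗ v) ↔ ((w ∧ u) ⊗ v)) = 1 − 0.05 = 0.95
¬¬¬((v ⊗ v) ↔ ((w ∧ u) ⊗ v)) = 1 − 0.95 = 0.05

0.05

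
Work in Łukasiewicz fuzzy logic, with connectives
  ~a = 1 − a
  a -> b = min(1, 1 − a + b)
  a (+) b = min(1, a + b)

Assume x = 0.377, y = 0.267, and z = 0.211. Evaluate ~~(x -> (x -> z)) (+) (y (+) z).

1.000

x -> z = min(1, 1 − 0.377 + 0.211) = min(1, 0.834) = 0.834
x -> (x -> z) = min(1, 1 − 0.377 + 0.834) = min(1, 1.457) = 1.000
~(x -> (x -> z)) = 1 − 1.000 = 0.000
~~(x -> (x -> z)) = 1 − 0.000 = 1.000
y (+) z = min(1, 0.267 + 0.211) = min(1, 0.478) = 0.478
~~(x -> (x -> z)) (+) (y (+) z) = min(1, 1.000 + 0.478) = min(1, 1.478) = 1.000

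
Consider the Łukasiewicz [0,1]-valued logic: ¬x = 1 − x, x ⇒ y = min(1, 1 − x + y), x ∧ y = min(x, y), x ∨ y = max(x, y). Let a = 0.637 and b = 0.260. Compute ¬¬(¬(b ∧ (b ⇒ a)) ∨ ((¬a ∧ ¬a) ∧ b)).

0.740

b ⇒ a = min(1, 1 − 0.260 + 0.637) = min(1, 1.377) = 1.000
b ∧ (b ⇒ a) = min(0.260, 1.000) = 0.260
¬(b ∧ (b ⇒ a)) = 1 − 0.260 = 0.740
¬a = 1 − 0.637 = 0.363
¬a ∧ ¬a = min(0.363, 0.363) = 0.363
(¬a ∧ ¬a) ∧ b = min(0.363, 0.260) = 0.260
¬(b ∧ (b ⇒ a)) ∨ ((¬a ∧ ¬a) ∧ b) = max(0.740, 0.260) = 0.740
¬(¬(b ∧ (b ⇒ a)) ∨ ((¬a ∧ ¬a) ∧ b)) = 1 − 0.740 = 0.260
¬¬(¬(b ∧ (b ⇒ a)) ∨ ((¬a ∧ ¬a) ∧ b)) = 1 − 0.260 = 0.740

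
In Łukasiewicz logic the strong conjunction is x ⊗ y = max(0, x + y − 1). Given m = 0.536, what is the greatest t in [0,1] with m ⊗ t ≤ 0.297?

The residuum of the Łukasiewicz t-norm gives the supremum: min(1, 1 − 0.536 + 0.297).
1 − 0.536 + 0.297 = 0.761, so t = min(1, 0.761) = 0.761.
Check: 0.536 ⊗ 0.761 = max(0, 0.297) = 0.297 ≤ 0.297.

0.761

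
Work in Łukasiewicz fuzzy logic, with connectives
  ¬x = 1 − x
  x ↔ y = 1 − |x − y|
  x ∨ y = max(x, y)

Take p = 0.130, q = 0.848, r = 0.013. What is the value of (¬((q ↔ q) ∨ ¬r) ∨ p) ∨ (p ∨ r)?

0.130

q ↔ q = 1 − |0.848 − 0.848| = 1 − 0.000 = 1.000
¬r = 1 − 0.013 = 0.987
(q ↔ q) ∨ ¬r = max(1.000, 0.987) = 1.000
¬((q ↔ q) ∨ ¬r) = 1 − 1.000 = 0.000
¬((q ↔ q) ∨ ¬r) ∨ p = max(0.000, 0.130) = 0.130
p ∨ r = max(0.130, 0.013) = 0.130
(¬((q ↔ q) ∨ ¬r) ∨ p) ∨ (p ∨ r) = max(0.130, 0.130) = 0.130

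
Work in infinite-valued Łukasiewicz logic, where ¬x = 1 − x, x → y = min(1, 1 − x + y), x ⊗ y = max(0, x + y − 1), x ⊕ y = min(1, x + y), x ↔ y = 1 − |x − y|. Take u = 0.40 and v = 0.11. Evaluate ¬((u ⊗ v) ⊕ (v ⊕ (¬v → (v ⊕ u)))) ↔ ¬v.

0.38

u ⊗ v = max(0, 0.40 + 0.11 − 1) = max(0, -0.49) = 0.00
¬v = 1 − 0.11 = 0.89
v ⊕ u = min(1, 0.11 + 0.40) = min(1, 0.51) = 0.51
¬v → (v ⊕ u) = min(1, 1 − 0.89 + 0.51) = min(1, 0.62) = 0.62
v ⊕ (¬v → (v ⊕ u)) = min(1, 0.11 + 0.62) = min(1, 0.73) = 0.73
(u ⊗ v) ⊕ (v ⊕ (¬v → (v ⊕ u))) = min(1, 0.00 + 0.73) = min(1, 0.73) = 0.73
¬((u ⊗ v) ⊕ (v ⊕ (¬v → (v ⊕ u)))) = 1 − 0.73 = 0.27
¬((u ⊗ v) ⊕ (v ⊕ (¬v → (v ⊕ u)))) ↔ ¬v = 1 − |0.27 − 0.89| = 1 − 0.62 = 0.38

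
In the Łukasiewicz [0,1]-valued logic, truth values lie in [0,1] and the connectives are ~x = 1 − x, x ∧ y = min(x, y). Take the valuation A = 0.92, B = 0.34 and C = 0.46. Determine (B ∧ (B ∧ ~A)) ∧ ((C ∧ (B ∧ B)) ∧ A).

~A = 1 − 0.92 = 0.08
B ∧ ~A = min(0.34, 0.08) = 0.08
B ∧ (B ∧ ~A) = min(0.34, 0.08) = 0.08
B ∧ B = min(0.34, 0.34) = 0.34
C ∧ (B ∧ B) = min(0.46, 0.34) = 0.34
(C ∧ (B ∧ B)) ∧ A = min(0.34, 0.92) = 0.34
(B ∧ (B ∧ ~A)) ∧ ((C ∧ (B ∧ B)) ∧ A) = min(0.08, 0.34) = 0.08

0.08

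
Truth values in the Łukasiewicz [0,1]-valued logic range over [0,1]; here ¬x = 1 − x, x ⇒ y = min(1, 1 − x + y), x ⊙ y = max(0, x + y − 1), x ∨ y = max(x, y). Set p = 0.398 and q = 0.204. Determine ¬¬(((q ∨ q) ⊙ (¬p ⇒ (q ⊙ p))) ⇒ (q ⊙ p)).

q ∨ q = max(0.204, 0.204) = 0.204
¬p = 1 − 0.398 = 0.602
q ⊙ p = max(0, 0.204 + 0.398 − 1) = max(0, -0.398) = 0.000
¬p ⇒ (q ⊙ p) = min(1, 1 − 0.602 + 0.000) = min(1, 0.398) = 0.398
(q ∨ q) ⊙ (¬p ⇒ (q ⊙ p)) = max(0, 0.204 + 0.398 − 1) = max(0, -0.398) = 0.000
((q ∨ q) ⊙ (¬p ⇒ (q ⊙ p))) ⇒ (q ⊙ p) = min(1, 1 − 0.000 + 0.000) = min(1, 1.000) = 1.000
¬(((q ∨ q) ⊙ (¬p ⇒ (q ⊙ p))) ⇒ (q ⊙ p)) = 1 − 1.000 = 0.000
¬¬(((q ∨ q) ⊙ (¬p ⇒ (q ⊙ p))) ⇒ (q ⊙ p)) = 1 − 0.000 = 1.000

1.000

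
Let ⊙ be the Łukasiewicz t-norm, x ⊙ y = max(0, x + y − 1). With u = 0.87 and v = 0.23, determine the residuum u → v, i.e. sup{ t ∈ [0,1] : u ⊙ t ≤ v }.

The residuum of the Łukasiewicz t-norm gives the supremum: min(1, 1 − 0.87 + 0.23).
1 − 0.87 + 0.23 = 0.36, so t = min(1, 0.36) = 0.36.
Check: 0.87 ⊙ 0.36 = max(0, 0.23) = 0.23 ≤ 0.23.

0.36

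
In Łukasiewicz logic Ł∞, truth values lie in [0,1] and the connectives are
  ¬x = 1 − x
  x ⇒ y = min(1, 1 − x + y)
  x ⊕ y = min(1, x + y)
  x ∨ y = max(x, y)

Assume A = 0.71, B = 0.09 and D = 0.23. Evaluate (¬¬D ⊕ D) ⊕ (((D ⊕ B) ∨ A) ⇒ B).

¬D = 1 − 0.23 = 0.77
¬¬D = 1 − 0.77 = 0.23
¬¬D ⊕ D = min(1, 0.23 + 0.23) = min(1, 0.46) = 0.46
D ⊕ B = min(1, 0.23 + 0.09) = min(1, 0.32) = 0.32
(D ⊕ B) ∨ A = max(0.32, 0.71) = 0.71
((D ⊕ B) ∨ A) ⇒ B = min(1, 1 − 0.71 + 0.09) = min(1, 0.38) = 0.38
(¬¬D ⊕ D) ⊕ (((D ⊕ B) ∨ A) ⇒ B) = min(1, 0.46 + 0.38) = min(1, 0.84) = 0.84

0.84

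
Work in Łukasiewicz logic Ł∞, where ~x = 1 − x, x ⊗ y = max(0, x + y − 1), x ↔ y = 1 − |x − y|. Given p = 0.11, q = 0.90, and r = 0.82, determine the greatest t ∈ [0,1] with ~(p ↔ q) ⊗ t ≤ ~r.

p ↔ q = 1 − |0.11 − 0.90| = 1 − 0.79 = 0.21
~(p ↔ q) = 1 − 0.21 = 0.79
So the left factor is ~(p ↔ q) = 0.79.
~r = 1 − 0.82 = 0.18
So the right-hand bound is ~r = 0.18.
The residuum of the Łukasiewicz t-norm gives the supremum: min(1, 1 − 0.79 + 0.18).
1 − 0.79 + 0.18 = 0.39, so t = min(1, 0.39) = 0.39.
Check: 0.79 ⊗ 0.39 = max(0, 0.18) = 0.18 ≤ 0.18.

0.39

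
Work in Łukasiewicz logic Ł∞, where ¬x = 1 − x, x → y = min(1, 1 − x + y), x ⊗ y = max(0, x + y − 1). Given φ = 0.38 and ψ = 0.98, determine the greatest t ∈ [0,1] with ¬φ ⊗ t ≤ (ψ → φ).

¬φ = 1 − 0.38 = 0.62
So the left factor is ¬φ = 0.62.
ψ → φ = min(1, 1 − 0.98 + 0.38) = min(1, 0.40) = 0.40
So the right-hand bound is ψ → φ = 0.40.
The residuum of the Łukasiewicz t-norm gives the supremum: min(1, 1 − 0.62 + 0.40).
1 − 0.62 + 0.40 = 0.78, so t = min(1, 0.78) = 0.78.
Check: 0.62 ⊗ 0.78 = max(0, 0.40) = 0.40 ≤ 0.40.

0.78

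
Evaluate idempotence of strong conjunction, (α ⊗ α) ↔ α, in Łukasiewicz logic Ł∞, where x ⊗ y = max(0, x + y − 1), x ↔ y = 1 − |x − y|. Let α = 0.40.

0.60

α ⊗ α = max(0, 0.40 + 0.40 − 1) = max(0, -0.20) = 0.00
(α ⊗ α) ↔ α = 1 − |0.00 − 0.40| = 1 − 0.40 = 0.60
(The value 0.60 < 1 shows this instance is not satisfied; fails in Ł∞ since a ⊗ a = max(0, 2a−1) ≠ a in general.)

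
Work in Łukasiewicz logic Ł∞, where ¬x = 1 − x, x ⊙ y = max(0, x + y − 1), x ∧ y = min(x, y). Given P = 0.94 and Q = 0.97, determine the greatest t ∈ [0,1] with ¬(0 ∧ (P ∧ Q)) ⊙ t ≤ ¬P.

P ∧ Q = min(0.94, 0.97) = 0.94
0 ∧ (P ∧ Q) = min(0.00, 0.94) = 0.00
¬(0 ∧ (P ∧ Q)) = 1 − 0.00 = 1.00
So the left factor is ¬(0 ∧ (P ∧ Q)) = 1.00.
¬P = 1 − 0.94 = 0.06
So the right-hand bound is ¬P = 0.06.
The residuum of the Łukasiewicz t-norm gives the supremum: min(1, 1 − 1.00 + 0.06).
1 − 1.00 + 0.06 = 0.06, so t = min(1, 0.06) = 0.06.
Check: 1.00 ⊙ 0.06 = max(0, 0.06) = 0.06 ≤ 0.06.

0.06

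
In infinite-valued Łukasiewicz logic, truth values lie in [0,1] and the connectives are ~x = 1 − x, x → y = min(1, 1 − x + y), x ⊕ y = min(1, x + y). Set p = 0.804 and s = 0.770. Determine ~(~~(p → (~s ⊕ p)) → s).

~s = 1 − 0.770 = 0.230
~s ⊕ p = min(1, 0.230 + 0.804) = min(1, 1.034) = 1.000
p → (~s ⊕ p) = min(1, 1 − 0.804 + 1.000) = min(1, 1.196) = 1.000
~(p → (~s ⊕ p)) = 1 − 1.000 = 0.000
~~(p → (~s ⊕ p)) = 1 − 0.000 = 1.000
~~(p → (~s ⊕ p)) → s = min(1, 1 − 1.000 + 0.770) = min(1, 0.770) = 0.770
~(~~(p → (~s ⊕ p)) → s) = 1 − 0.770 = 0.230

0.230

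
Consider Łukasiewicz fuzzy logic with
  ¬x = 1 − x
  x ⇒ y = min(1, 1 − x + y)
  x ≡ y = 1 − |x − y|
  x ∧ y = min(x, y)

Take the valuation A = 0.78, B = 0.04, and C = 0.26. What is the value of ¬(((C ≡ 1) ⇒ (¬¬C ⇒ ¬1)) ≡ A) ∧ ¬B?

0.22

C ≡ 1 = 1 − |0.26 − 1.00| = 1 − 0.74 = 0.26
¬C = 1 − 0.26 = 0.74
¬¬C = 1 − 0.74 = 0.26
¬1 = 1 − 1.00 = 0.00
¬¬C ⇒ ¬1 = min(1, 1 − 0.26 + 0.00) = min(1, 0.74) = 0.74
(C ≡ 1) ⇒ (¬¬C ⇒ ¬1) = min(1, 1 − 0.26 + 0.74) = min(1, 1.48) = 1.00
((C ≡ 1) ⇒ (¬¬C ⇒ ¬1)) ≡ A = 1 − |1.00 − 0.78| = 1 − 0.22 = 0.78
¬(((C ≡ 1) ⇒ (¬¬C ⇒ ¬1)) ≡ A) = 1 − 0.78 = 0.22
¬B = 1 − 0.04 = 0.96
¬(((C ≡ 1) ⇒ (¬¬C ⇒ ¬1)) ≡ A) ∧ ¬B = min(0.22, 0.96) = 0.22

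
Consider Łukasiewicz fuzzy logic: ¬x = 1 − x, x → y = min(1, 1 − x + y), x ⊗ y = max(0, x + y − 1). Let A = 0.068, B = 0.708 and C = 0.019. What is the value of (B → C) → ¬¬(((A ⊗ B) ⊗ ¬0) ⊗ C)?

B → C = min(1, 1 − 0.708 + 0.019) = min(1, 0.311) = 0.311
A ⊗ B = max(0, 0.068 + 0.708 − 1) = max(0, -0.224) = 0.000
¬0 = 1 − 0.000 = 1.000
(A ⊗ B) ⊗ ¬0 = max(0, 0.000 + 1.000 − 1) = max(0, 0.000) = 0.000
((A ⊗ B) ⊗ ¬0) ⊗ C = max(0, 0.000 + 0.019 − 1) = max(0, -0.981) = 0.000
¬(((A ⊗ B) ⊗ ¬0) ⊗ C) = 1 − 0.000 = 1.000
¬¬(((A ⊗ B) ⊗ ¬0) ⊗ C) = 1 − 1.000 = 0.000
(B → C) → ¬¬(((A ⊗ B) ⊗ ¬0) ⊗ C) = min(1, 1 − 0.311 + 0.000) = min(1, 0.689) = 0.689

0.689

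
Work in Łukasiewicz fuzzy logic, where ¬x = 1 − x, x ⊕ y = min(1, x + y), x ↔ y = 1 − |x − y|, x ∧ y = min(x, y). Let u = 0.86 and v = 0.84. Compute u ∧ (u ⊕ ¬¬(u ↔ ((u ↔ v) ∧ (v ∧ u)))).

u ↔ v = 1 − |0.86 − 0.84| = 1 − 0.02 = 0.98
v ∧ u = min(0.84, 0.86) = 0.84
(u ↔ v) ∧ (v ∧ u) = min(0.98, 0.84) = 0.84
u ↔ ((u ↔ v) ∧ (v ∧ u)) = 1 − |0.86 − 0.84| = 1 − 0.02 = 0.98
¬(u ↔ ((u ↔ v) ∧ (v ∧ u))) = 1 − 0.98 = 0.02
¬¬(u ↔ ((u ↔ v) ∧ (v ∧ u))) = 1 − 0.02 = 0.98
u ⊕ ¬¬(u ↔ ((u ↔ v) ∧ (v ∧ u))) = min(1, 0.86 + 0.98) = min(1, 1.84) = 1.00
u ∧ (u ⊕ ¬¬(u ↔ ((u ↔ v) ∧ (v ∧ u)))) = min(0.86, 1.00) = 0.86

0.86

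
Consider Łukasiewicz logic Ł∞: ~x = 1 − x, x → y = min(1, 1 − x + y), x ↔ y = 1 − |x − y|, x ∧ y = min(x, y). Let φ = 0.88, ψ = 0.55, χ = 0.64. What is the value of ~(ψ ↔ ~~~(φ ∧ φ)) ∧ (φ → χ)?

0.43

φ ∧ φ = min(0.88, 0.88) = 0.88
~(φ ∧ φ) = 1 − 0.88 = 0.12
~~(φ ∧ φ) = 1 − 0.12 = 0.88
~~~(φ ∧ φ) = 1 − 0.88 = 0.12
ψ ↔ ~~~(φ ∧ φ) = 1 − |0.55 − 0.12| = 1 − 0.43 = 0.57
~(ψ ↔ ~~~(φ ∧ φ)) = 1 − 0.57 = 0.43
φ → χ = min(1, 1 − 0.88 + 0.64) = min(1, 0.76) = 0.76
~(ψ ↔ ~~~(φ ∧ φ)) ∧ (φ → χ) = min(0.43, 0.76) = 0.43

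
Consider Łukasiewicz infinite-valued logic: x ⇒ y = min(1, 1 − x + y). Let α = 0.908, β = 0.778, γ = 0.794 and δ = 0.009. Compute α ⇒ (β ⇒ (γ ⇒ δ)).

γ ⇒ δ = min(1, 1 − 0.794 + 0.009) = min(1, 0.215) = 0.215
β ⇒ (γ ⇒ δ) = min(1, 1 − 0.778 + 0.215) = min(1, 0.437) = 0.437
α ⇒ (β ⇒ (γ ⇒ δ)) = min(1, 1 − 0.908 + 0.437) = min(1, 0.529) = 0.529

0.529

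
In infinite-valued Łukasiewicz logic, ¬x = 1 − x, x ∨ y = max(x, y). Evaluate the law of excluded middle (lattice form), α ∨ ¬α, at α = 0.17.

¬α = 1 − 0.17 = 0.83
α ∨ ¬α = max(0.17, 0.83) = 0.83
(The value 0.83 < 1 shows this instance is not satisfied; not a Ł∞-tautology — its value is max(a, 1−a).)

0.83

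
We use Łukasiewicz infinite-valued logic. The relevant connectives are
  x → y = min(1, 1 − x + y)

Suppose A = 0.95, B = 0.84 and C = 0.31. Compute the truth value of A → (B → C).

0.52

B → C = min(1, 1 − 0.84 + 0.31) = min(1, 0.47) = 0.47
A → (B → C) = min(1, 1 − 0.95 + 0.47) = min(1, 0.52) = 0.52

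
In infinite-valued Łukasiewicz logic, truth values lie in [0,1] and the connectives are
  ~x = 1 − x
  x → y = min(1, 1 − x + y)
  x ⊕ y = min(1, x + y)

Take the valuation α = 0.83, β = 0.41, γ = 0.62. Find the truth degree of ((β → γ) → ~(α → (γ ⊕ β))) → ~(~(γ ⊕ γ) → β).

1.00

β → γ = min(1, 1 − 0.41 + 0.62) = min(1, 1.21) = 1.00
γ ⊕ β = min(1, 0.62 + 0.41) = min(1, 1.03) = 1.00
α → (γ ⊕ β) = min(1, 1 − 0.83 + 1.00) = min(1, 1.17) = 1.00
~(α → (γ ⊕ β)) = 1 − 1.00 = 0.00
(β → γ) → ~(α → (γ ⊕ β)) = min(1, 1 − 1.00 + 0.00) = min(1, 0.00) = 0.00
γ ⊕ γ = min(1, 0.62 + 0.62) = min(1, 1.24) = 1.00
~(γ ⊕ γ) = 1 − 1.00 = 0.00
~(γ ⊕ γ) → β = min(1, 1 − 0.00 + 0.41) = min(1, 1.41) = 1.00
~(~(γ ⊕ γ) → β) = 1 − 1.00 = 0.00
((β → γ) → ~(α → (γ ⊕ β))) → ~(~(γ ⊕ γ) → β) = min(1, 1 − 0.00 + 0.00) = min(1, 1.00) = 1.00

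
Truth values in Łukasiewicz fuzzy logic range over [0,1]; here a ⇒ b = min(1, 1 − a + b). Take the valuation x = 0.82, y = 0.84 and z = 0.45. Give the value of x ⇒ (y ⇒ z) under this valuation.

y ⇒ z = min(1, 1 − 0.84 + 0.45) = min(1, 0.61) = 0.61
x ⇒ (y ⇒ z) = min(1, 1 − 0.82 + 0.61) = min(1, 0.79) = 0.79

0.79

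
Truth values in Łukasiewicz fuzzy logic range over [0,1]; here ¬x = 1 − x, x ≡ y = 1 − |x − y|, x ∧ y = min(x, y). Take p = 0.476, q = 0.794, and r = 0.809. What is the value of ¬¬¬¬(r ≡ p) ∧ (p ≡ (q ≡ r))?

0.491

r ≡ p = 1 − |0.809 − 0.476| = 1 − 0.333 = 0.667
¬(r ≡ p) = 1 − 0.667 = 0.333
¬¬(r ≡ p) = 1 − 0.333 = 0.667
¬¬¬(r ≡ p) = 1 − 0.667 = 0.333
¬¬¬¬(r ≡ p) = 1 − 0.333 = 0.667
q ≡ r = 1 − |0.794 − 0.809| = 1 − 0.015 = 0.985
p ≡ (q ≡ r) = 1 − |0.476 − 0.985| = 1 − 0.509 = 0.491
¬¬¬¬(r ≡ p) ∧ (p ≡ (q ≡ r)) = min(0.667, 0.491) = 0.491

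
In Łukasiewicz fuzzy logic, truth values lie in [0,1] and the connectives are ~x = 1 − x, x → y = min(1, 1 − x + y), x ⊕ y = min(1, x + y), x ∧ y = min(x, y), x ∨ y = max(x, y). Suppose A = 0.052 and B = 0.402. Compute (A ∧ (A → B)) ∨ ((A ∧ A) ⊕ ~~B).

A → B = min(1, 1 − 0.052 + 0.402) = min(1, 1.350) = 1.000
A ∧ (A → B) = min(0.052, 1.000) = 0.052
A ∧ A = min(0.052, 0.052) = 0.052
~B = 1 − 0.402 = 0.598
~~B = 1 − 0.598 = 0.402
(A ∧ A) ⊕ ~~B = min(1, 0.052 + 0.402) = min(1, 0.454) = 0.454
(A ∧ (A → B)) ∨ ((A ∧ A) ⊕ ~~B) = max(0.052, 0.454) = 0.454

0.454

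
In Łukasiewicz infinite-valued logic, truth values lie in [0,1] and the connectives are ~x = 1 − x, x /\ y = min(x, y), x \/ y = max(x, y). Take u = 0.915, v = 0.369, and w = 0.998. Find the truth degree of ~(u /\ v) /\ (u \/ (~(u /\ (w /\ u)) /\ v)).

0.631

u /\ v = min(0.915, 0.369) = 0.369
~(u /\ v) = 1 − 0.369 = 0.631
w /\ u = min(0.998, 0.915) = 0.915
u /\ (w /\ u) = min(0.915, 0.915) = 0.915
~(u /\ (w /\ u)) = 1 − 0.915 = 0.085
~(u /\ (w /\ u)) /\ v = min(0.085, 0.369) = 0.085
u \/ (~(u /\ (w /\ u)) /\ v) = max(0.915, 0.085) = 0.915
~(u /\ v) /\ (u \/ (~(u /\ (w /\ u)) /\ v)) = min(0.631, 0.915) = 0.631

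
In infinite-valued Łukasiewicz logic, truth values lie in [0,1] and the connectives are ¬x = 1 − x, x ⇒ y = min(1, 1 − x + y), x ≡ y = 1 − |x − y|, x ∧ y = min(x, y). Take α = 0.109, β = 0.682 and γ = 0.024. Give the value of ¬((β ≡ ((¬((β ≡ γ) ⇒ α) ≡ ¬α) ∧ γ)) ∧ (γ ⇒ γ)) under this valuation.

β ≡ γ = 1 − |0.682 − 0.024| = 1 − 0.658 = 0.342
(β ≡ γ) ⇒ α = min(1, 1 − 0.342 + 0.109) = min(1, 0.767) = 0.767
¬((β ≡ γ) ⇒ α) = 1 − 0.767 = 0.233
¬α = 1 − 0.109 = 0.891
¬((β ≡ γ) ⇒ α) ≡ ¬α = 1 − |0.233 − 0.891| = 1 − 0.658 = 0.342
(¬((β ≡ γ) ⇒ α) ≡ ¬α) ∧ γ = min(0.342, 0.024) = 0.024
β ≡ ((¬((β ≡ γ) ⇒ α) ≡ ¬α) ∧ γ) = 1 − |0.682 − 0.024| = 1 − 0.658 = 0.342
γ ⇒ γ = min(1, 1 − 0.024 + 0.024) = min(1, 1.000) = 1.000
(β ≡ ((¬((β ≡ γ) ⇒ α) ≡ ¬α) ∧ γ)) ∧ (γ ⇒ γ) = min(0.342, 1.000) = 0.342
¬((β ≡ ((¬((β ≡ γ) ⇒ α) ≡ ¬α) ∧ γ)) ∧ (γ ⇒ γ)) = 1 − 0.342 = 0.658

0.658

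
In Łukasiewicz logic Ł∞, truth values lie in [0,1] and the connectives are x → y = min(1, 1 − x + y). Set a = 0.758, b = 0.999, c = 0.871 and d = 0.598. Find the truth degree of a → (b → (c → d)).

c → d = min(1, 1 − 0.871 + 0.598) = min(1, 0.727) = 0.727
b → (c → d) = min(1, 1 − 0.999 + 0.727) = min(1, 0.728) = 0.728
a → (b → (c → d)) = min(1, 1 − 0.758 + 0.728) = min(1, 0.970) = 0.970

0.970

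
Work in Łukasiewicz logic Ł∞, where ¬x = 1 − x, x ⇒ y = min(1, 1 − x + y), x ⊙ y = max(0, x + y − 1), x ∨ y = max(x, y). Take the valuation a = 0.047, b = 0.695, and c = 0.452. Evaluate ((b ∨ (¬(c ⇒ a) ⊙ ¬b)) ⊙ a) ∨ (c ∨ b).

0.695

c ⇒ a = min(1, 1 − 0.452 + 0.047) = min(1, 0.595) = 0.595
¬(c ⇒ a) = 1 − 0.595 = 0.405
¬b = 1 − 0.695 = 0.305
¬(c ⇒ a) ⊙ ¬b = max(0, 0.405 + 0.305 − 1) = max(0, -0.290) = 0.000
b ∨ (¬(c ⇒ a) ⊙ ¬b) = max(0.695, 0.000) = 0.695
(b ∨ (¬(c ⇒ a) ⊙ ¬b)) ⊙ a = max(0, 0.695 + 0.047 − 1) = max(0, -0.258) = 0.000
c ∨ b = max(0.452, 0.695) = 0.695
((b ∨ (¬(c ⇒ a) ⊙ ¬b)) ⊙ a) ∨ (c ∨ b) = max(0.000, 0.695) = 0.695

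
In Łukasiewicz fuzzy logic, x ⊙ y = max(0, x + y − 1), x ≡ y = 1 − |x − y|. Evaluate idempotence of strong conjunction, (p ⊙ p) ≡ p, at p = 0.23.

0.77

p ⊙ p = max(0, 0.23 + 0.23 − 1) = max(0, -0.54) = 0.00
(p ⊙ p) ≡ p = 1 − |0.00 − 0.23| = 1 − 0.23 = 0.77
(The value 0.77 < 1 shows this instance is not satisfied; fails in Ł∞ since a ⊗ a = max(0, 2a−1) ≠ a in general.)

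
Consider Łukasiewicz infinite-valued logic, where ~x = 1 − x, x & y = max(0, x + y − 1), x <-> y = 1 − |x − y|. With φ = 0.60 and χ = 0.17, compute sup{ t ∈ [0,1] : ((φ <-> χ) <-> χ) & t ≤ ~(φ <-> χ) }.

0.83

φ <-> χ = 1 − |0.60 − 0.17| = 1 − 0.43 = 0.57
(φ <-> χ) <-> χ = 1 − |0.57 − 0.17| = 1 − 0.40 = 0.60
So the left factor is (φ <-> χ) <-> χ = 0.60.
~(φ <-> χ) = 1 − 0.57 = 0.43
So the right-hand bound is ~(φ <-> χ) = 0.43.
The residuum of the Łukasiewicz t-norm gives the supremum: min(1, 1 − 0.60 + 0.43).
1 − 0.60 + 0.43 = 0.83, so t = min(1, 0.83) = 0.83.
Check: 0.60 & 0.83 = max(0, 0.43) = 0.43 ≤ 0.43.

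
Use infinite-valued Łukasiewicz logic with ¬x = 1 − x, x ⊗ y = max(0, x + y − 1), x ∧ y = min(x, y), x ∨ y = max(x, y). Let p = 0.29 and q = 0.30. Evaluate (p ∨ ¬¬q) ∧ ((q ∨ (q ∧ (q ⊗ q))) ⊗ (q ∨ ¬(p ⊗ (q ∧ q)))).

0.30

¬q = 1 − 0.30 = 0.70
¬¬q = 1 − 0.70 = 0.30
p ∨ ¬¬q = max(0.29, 0.30) = 0.30
q ⊗ q = max(0, 0.30 + 0.30 − 1) = max(0, -0.40) = 0.00
q ∧ (q ⊗ q) = min(0.30, 0.00) = 0.00
q ∨ (q ∧ (q ⊗ q)) = max(0.30, 0.00) = 0.30
q ∧ q = min(0.30, 0.30) = 0.30
p ⊗ (q ∧ q) = max(0, 0.29 + 0.30 − 1) = max(0, -0.41) = 0.00
¬(p ⊗ (q ∧ q)) = 1 − 0.00 = 1.00
q ∨ ¬(p ⊗ (q ∧ q)) = max(0.30, 1.00) = 1.00
(q ∨ (q ∧ (q ⊗ q))) ⊗ (q ∨ ¬(p ⊗ (q ∧ q))) = max(0, 0.30 + 1.00 − 1) = max(0, 0.30) = 0.30
(p ∨ ¬¬q) ∧ ((q ∨ (q ∧ (q ⊗ q))) ⊗ (q ∨ ¬(p ⊗ (q ∧ q)))) = min(0.30, 0.30) = 0.30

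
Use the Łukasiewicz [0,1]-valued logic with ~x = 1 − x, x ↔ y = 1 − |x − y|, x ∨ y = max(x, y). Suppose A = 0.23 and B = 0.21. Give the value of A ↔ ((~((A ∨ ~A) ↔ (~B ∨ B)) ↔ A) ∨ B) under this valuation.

~A = 1 − 0.23 = 0.77
A ∨ ~A = max(0.23, 0.77) = 0.77
~B = 1 − 0.21 = 0.79
~B ∨ B = max(0.79, 0.21) = 0.79
(A ∨ ~A) ↔ (~B ∨ B) = 1 − |0.77 − 0.79| = 1 − 0.02 = 0.98
~((A ∨ ~A) ↔ (~B ∨ B)) = 1 − 0.98 = 0.02
~((A ∨ ~A) ↔ (~B ∨ B)) ↔ A = 1 − |0.02 − 0.23| = 1 − 0.21 = 0.79
(~((A ∨ ~A) ↔ (~B ∨ B)) ↔ A) ∨ B = max(0.79, 0.21) = 0.79
A ↔ ((~((A ∨ ~A) ↔ (~B ∨ B)) ↔ A) ∨ B) = 1 − |0.23 − 0.79| = 1 − 0.56 = 0.44

0.44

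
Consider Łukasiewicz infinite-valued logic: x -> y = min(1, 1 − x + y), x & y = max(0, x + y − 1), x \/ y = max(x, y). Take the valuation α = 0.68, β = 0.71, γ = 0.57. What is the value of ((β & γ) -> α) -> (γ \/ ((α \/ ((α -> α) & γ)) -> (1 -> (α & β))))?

β & γ = max(0, 0.71 + 0.57 − 1) = max(0, 0.28) = 0.28
(β & γ) -> α = min(1, 1 − 0.28 + 0.68) = min(1, 1.40) = 1.00
α -> α = min(1, 1 − 0.68 + 0.68) = min(1, 1.00) = 1.00
(α -> α) & γ = max(0, 1.00 + 0.57 − 1) = max(0, 0.57) = 0.57
α \/ ((α -> α) & γ) = max(0.68, 0.57) = 0.68
α & β = max(0, 0.68 + 0.71 − 1) = max(0, 0.39) = 0.39
1 -> (α & β) = min(1, 1 − 1.00 + 0.39) = min(1, 0.39) = 0.39
(α \/ ((α -> α) & γ)) -> (1 -> (α & β)) = min(1, 1 − 0.68 + 0.39) = min(1, 0.71) = 0.71
γ \/ ((α \/ ((α -> α) & γ)) -> (1 -> (α & β))) = max(0.57, 0.71) = 0.71
((β & γ) -> α) -> (γ \/ ((α \/ ((α -> α) & γ)) -> (1 -> (α & β)))) = min(1, 1 − 1.00 + 0.71) = min(1, 0.71) = 0.71

0.71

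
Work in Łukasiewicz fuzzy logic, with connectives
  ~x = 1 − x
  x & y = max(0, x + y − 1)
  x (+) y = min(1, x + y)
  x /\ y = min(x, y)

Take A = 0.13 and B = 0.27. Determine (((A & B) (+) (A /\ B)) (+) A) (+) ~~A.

0.39

A & B = max(0, 0.13 + 0.27 − 1) = max(0, -0.60) = 0.00
A /\ B = min(0.13, 0.27) = 0.13
(A & B) (+) (A /\ B) = min(1, 0.00 + 0.13) = min(1, 0.13) = 0.13
((A & B) (+) (A /\ B)) (+) A = min(1, 0.13 + 0.13) = min(1, 0.26) = 0.26
~A = 1 − 0.13 = 0.87
~~A = 1 − 0.87 = 0.13
(((A & B) (+) (A /\ B)) (+) A) (+) ~~A = min(1, 0.26 + 0.13) = min(1, 0.39) = 0.39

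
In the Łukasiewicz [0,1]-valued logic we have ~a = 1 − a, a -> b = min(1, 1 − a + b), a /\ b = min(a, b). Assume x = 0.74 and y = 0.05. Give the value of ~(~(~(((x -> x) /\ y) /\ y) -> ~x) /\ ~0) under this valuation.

x -> x = min(1, 1 − 0.74 + 0.74) = min(1, 1.00) = 1.00
(x -> x) /\ y = min(1.00, 0.05) = 0.05
((x -> x) /\ y) /\ y = min(0.05, 0.05) = 0.05
~(((x -> x) /\ y) /\ y) = 1 − 0.05 = 0.95
~x = 1 − 0.74 = 0.26
~(((x -> x) /\ y) /\ y) -> ~x = min(1, 1 − 0.95 + 0.26) = min(1, 0.31) = 0.31
~(~(((x -> x) /\ y) /\ y) -> ~x) = 1 − 0.31 = 0.69
~0 = 1 − 0.00 = 1.00
~(~(((x -> x) /\ y) /\ y) -> ~x) /\ ~0 = min(0.69, 1.00) = 0.69
~(~(~(((x -> x) /\ y) /\ y) -> ~x) /\ ~0) = 1 − 0.69 = 0.31

0.31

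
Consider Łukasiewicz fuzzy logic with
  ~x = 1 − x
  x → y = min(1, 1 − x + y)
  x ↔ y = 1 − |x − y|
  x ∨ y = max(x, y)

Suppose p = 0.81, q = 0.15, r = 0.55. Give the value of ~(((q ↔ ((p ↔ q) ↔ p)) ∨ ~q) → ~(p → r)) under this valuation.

p ↔ q = 1 − |0.81 − 0.15| = 1 − 0.66 = 0.34
(p ↔ q) ↔ p = 1 − |0.34 − 0.81| = 1 − 0.47 = 0.53
q ↔ ((p ↔ q) ↔ p) = 1 − |0.15 − 0.53| = 1 − 0.38 = 0.62
~q = 1 − 0.15 = 0.85
(q ↔ ((p ↔ q) ↔ p)) ∨ ~q = max(0.62, 0.85) = 0.85
p → r = min(1, 1 − 0.81 + 0.55) = min(1, 0.74) = 0.74
~(p → r) = 1 − 0.74 = 0.26
((q ↔ ((p ↔ q) ↔ p)) ∨ ~q) → ~(p → r) = min(1, 1 − 0.85 + 0.26) = min(1, 0.41) = 0.41
~(((q ↔ ((p ↔ q) ↔ p)) ∨ ~q) → ~(p → r)) = 1 − 0.41 = 0.59

0.59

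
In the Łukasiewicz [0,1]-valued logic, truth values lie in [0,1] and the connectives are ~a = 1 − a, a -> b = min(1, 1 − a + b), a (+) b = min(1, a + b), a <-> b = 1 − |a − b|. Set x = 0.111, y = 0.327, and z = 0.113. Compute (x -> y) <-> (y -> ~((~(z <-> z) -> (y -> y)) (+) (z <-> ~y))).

0.673

x -> y = min(1, 1 − 0.111 + 0.327) = min(1, 1.216) = 1.000
z <-> z = 1 − |0.113 − 0.113| = 1 − 0.000 = 1.000
~(z <-> z) = 1 − 1.000 = 0.000
y -> y = min(1, 1 − 0.327 + 0.327) = min(1, 1.000) = 1.000
~(z <-> z) -> (y -> y) = min(1, 1 − 0.000 + 1.000) = min(1, 2.000) = 1.000
~y = 1 − 0.327 = 0.673
z <-> ~y = 1 − |0.113 − 0.673| = 1 − 0.560 = 0.440
(~(z <-> z) -> (y -> y)) (+) (z <-> ~y) = min(1, 1.000 + 0.440) = min(1, 1.440) = 1.000
~((~(z <-> z) -> (y -> y)) (+) (z <-> ~y)) = 1 − 1.000 = 0.000
y -> ~((~(z <-> z) -> (y -> y)) (+) (z <-> ~y)) = min(1, 1 − 0.327 + 0.000) = min(1, 0.673) = 0.673
(x -> y) <-> (y -> ~((~(z <-> z) -> (y -> y)) (+) (z <-> ~y))) = 1 − |1.000 − 0.673| = 1 − 0.327 = 0.673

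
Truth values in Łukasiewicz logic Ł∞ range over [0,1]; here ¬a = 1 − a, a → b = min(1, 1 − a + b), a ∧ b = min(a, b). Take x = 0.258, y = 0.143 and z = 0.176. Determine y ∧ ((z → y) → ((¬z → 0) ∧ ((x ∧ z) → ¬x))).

z → y = min(1, 1 − 0.176 + 0.143) = min(1, 0.967) = 0.967
¬z = 1 − 0.176 = 0.824
¬z → 0 = min(1, 1 − 0.824 + 0.000) = min(1, 0.176) = 0.176
x ∧ z = min(0.258, 0.176) = 0.176
¬x = 1 − 0.258 = 0.742
(x ∧ z) → ¬x = min(1, 1 − 0.176 + 0.742) = min(1, 1.566) = 1.000
(¬z → 0) ∧ ((x ∧ z) → ¬x) = min(0.176, 1.000) = 0.176
(z → y) → ((¬z → 0) ∧ ((x ∧ z) → ¬x)) = min(1, 1 − 0.967 + 0.176) = min(1, 0.209) = 0.209
y ∧ ((z → y) → ((¬z → 0) ∧ ((x ∧ z) → ¬x))) = min(0.143, 0.209) = 0.143

0.143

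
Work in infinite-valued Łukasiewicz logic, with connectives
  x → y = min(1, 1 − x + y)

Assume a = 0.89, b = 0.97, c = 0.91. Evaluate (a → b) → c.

a → b = min(1, 1 − 0.89 + 0.97) = min(1, 1.08) = 1.00
(a → b) → c = min(1, 1 − 1.00 + 0.91) = min(1, 0.91) = 0.91

0.91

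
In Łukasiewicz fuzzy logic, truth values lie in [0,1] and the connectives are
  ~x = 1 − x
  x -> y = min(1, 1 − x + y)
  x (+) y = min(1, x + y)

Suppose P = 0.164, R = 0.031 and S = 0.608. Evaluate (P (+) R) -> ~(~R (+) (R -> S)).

P (+) R = min(1, 0.164 + 0.031) = min(1, 0.195) = 0.195
~R = 1 − 0.031 = 0.969
R -> S = min(1, 1 − 0.031 + 0.608) = min(1, 1.577) = 1.000
~R (+) (R -> S) = min(1, 0.969 + 1.000) = min(1, 1.969) = 1.000
~(~R (+) (R -> S)) = 1 − 1.000 = 0.000
(P (+) R) -> ~(~R (+) (R -> S)) = min(1, 1 − 0.195 + 0.000) = min(1, 0.805) = 0.805

0.805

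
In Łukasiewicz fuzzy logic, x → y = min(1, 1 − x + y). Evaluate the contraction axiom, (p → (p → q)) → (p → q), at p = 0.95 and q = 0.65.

0.95

p → q = min(1, 1 − 0.95 + 0.65) = min(1, 0.70) = 0.70
p → (p → q) = min(1, 1 − 0.95 + 0.70) = min(1, 0.75) = 0.75
(p → (p → q)) → (p → q) = min(1, 1 − 0.75 + 0.70) = min(1, 0.95) = 0.95
(The value 0.95 < 1 shows this instance is not satisfied; fails in Ł∞ (the t-norm is not idempotent).)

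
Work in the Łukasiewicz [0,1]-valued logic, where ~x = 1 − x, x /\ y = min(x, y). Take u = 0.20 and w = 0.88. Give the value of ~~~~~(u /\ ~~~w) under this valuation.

~w = 1 − 0.88 = 0.12
~~w = 1 − 0.12 = 0.88
~~~w = 1 − 0.88 = 0.12
u /\ ~~~w = min(0.20, 0.12) = 0.12
~(u /\ ~~~w) = 1 − 0.12 = 0.88
~~(u /\ ~~~w) = 1 − 0.88 = 0.12
~~~(u /\ ~~~w) = 1 − 0.12 = 0.88
~~~~(u /\ ~~~w) = 1 − 0.88 = 0.12
~~~~~(u /\ ~~~w) = 1 − 0.12 = 0.88

0.88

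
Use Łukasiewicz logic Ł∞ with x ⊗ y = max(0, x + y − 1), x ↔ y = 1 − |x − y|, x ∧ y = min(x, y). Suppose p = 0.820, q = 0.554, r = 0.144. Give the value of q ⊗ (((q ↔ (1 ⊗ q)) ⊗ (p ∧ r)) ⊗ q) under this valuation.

1 ⊗ q = max(0, 1.000 + 0.554 − 1) = max(0, 0.554) = 0.554
q ↔ (1 ⊗ q) = 1 − |0.554 − 0.554| = 1 − 0.000 = 1.000
p ∧ r = min(0.820, 0.144) = 0.144
(q ↔ (1 ⊗ q)) ⊗ (p ∧ r) = max(0, 1.000 + 0.144 − 1) = max(0, 0.144) = 0.144
((q ↔ (1 ⊗ q)) ⊗ (p ∧ r)) ⊗ q = max(0, 0.144 + 0.554 − 1) = max(0, -0.302) = 0.000
q ⊗ (((q ↔ (1 ⊗ q)) ⊗ (p ∧ r)) ⊗ q) = max(0, 0.554 + 0.000 − 1) = max(0, -0.446) = 0.000

0.000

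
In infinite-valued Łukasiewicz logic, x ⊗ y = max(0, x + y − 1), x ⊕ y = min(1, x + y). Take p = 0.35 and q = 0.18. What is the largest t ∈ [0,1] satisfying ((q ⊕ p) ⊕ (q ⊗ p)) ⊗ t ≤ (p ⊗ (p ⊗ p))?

0.47

q ⊕ p = min(1, 0.18 + 0.35) = min(1, 0.53) = 0.53
q ⊗ p = max(0, 0.18 + 0.35 − 1) = max(0, -0.47) = 0.00
(q ⊕ p) ⊕ (q ⊗ p) = min(1, 0.53 + 0.00) = min(1, 0.53) = 0.53
So the left factor is (q ⊕ p) ⊕ (q ⊗ p) = 0.53.
p ⊗ p = max(0, 0.35 + 0.35 − 1) = max(0, -0.30) = 0.00
p ⊗ (p ⊗ p) = max(0, 0.35 + 0.00 − 1) = max(0, -0.65) = 0.00
So the right-hand bound is p ⊗ (p ⊗ p) = 0.00.
The residuum of the Łukasiewicz t-norm gives the supremum: min(1, 1 − 0.53 + 0.00).
1 − 0.53 + 0.00 = 0.47, so t = min(1, 0.47) = 0.47.
Check: 0.53 ⊗ 0.47 = max(0, 0.00) = 0.00 ≤ 0.00.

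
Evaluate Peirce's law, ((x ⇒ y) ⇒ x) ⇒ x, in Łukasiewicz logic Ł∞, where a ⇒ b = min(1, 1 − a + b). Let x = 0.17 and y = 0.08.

x ⇒ y = min(1, 1 − 0.17 + 0.08) = min(1, 0.91) = 0.91
(x ⇒ y) ⇒ x = min(1, 1 − 0.91 + 0.17) = min(1, 0.26) = 0.26
((x ⇒ y) ⇒ x) ⇒ x = min(1, 1 − 0.26 + 0.17) = min(1, 0.91) = 0.91
(The value 0.91 < 1 shows this instance is not satisfied; not a Ł∞-tautology in general.)

0.91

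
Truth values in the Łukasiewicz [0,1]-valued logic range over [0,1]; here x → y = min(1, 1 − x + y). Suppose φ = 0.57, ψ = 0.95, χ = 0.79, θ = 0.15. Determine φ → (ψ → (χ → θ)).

χ → θ = min(1, 1 − 0.79 + 0.15) = min(1, 0.36) = 0.36
ψ → (χ → θ) = min(1, 1 − 0.95 + 0.36) = min(1, 0.41) = 0.41
φ → (ψ → (χ → θ)) = min(1, 1 − 0.57 + 0.41) = min(1, 0.84) = 0.84

0.84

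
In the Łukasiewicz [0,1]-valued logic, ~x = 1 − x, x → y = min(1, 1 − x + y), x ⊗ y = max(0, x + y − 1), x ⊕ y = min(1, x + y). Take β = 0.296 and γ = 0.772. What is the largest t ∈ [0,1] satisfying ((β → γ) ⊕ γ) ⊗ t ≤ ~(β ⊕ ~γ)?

β → γ = min(1, 1 − 0.296 + 0.772) = min(1, 1.476) = 1.000
(β → γ) ⊕ γ = min(1, 1.000 + 0.772) = min(1, 1.772) = 1.000
So the left factor is (β → γ) ⊕ γ = 1.000.
~γ = 1 − 0.772 = 0.228
β ⊕ ~γ = min(1, 0.296 + 0.228) = min(1, 0.524) = 0.524
~(β ⊕ ~γ) = 1 − 0.524 = 0.476
So the right-hand bound is ~(β ⊕ ~γ) = 0.476.
The residuum of the Łukasiewicz t-norm gives the supremum: min(1, 1 − 1.000 + 0.476).
1 − 1.000 + 0.476 = 0.476, so t = min(1, 0.476) = 0.476.
Check: 1.000 ⊗ 0.476 = max(0, 0.476) = 0.476 ≤ 0.476.

0.476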